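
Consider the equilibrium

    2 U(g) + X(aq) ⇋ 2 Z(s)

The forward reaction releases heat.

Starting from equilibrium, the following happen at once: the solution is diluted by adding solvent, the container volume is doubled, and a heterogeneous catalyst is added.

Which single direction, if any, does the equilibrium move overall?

Dilution lowers every aqueous concentration by the same factor. Δn_aq = 0 − 1 = -1, so the system shifts toward the side with more dissolved moles — to the left.
Gas moles: reactants 2, products 0 (Δn_gas = -2). Expansion shifts the system toward the side with more moles of gas — to the left.
A catalyst speeds both forward and reverse rates equally; it changes neither Q nor K — no shift from this change.
Only the nonzero effect(s) matter; the net shift is to the left.

left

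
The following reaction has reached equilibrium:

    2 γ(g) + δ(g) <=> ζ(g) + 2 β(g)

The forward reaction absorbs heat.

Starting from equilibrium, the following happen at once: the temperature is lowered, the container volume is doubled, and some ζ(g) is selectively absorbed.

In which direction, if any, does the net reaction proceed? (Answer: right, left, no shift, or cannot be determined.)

cannot be determined

The forward reaction is endothermic. Lowering T favours the exothermic direction — shift to the left.
Gas moles: reactants 3, products 3. Δn_gas = 0, so a volume change leaves Q equal to K — no shift from this change.
Removing ζ (g), a product, drives the reaction to the right.
The individual effects push in opposite directions; without quantitative information the net direction cannot be determined.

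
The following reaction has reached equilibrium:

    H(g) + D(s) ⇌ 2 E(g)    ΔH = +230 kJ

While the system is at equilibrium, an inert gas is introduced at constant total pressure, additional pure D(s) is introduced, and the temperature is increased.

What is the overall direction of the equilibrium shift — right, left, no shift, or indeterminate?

Adding inert gas at constant total pressure expands the volume and lowers every reacting partial pressure. With Δn_gas = 2 − 1 = +1, Q moves away from K toward the side with fewer gas moles, so the system shifts toward the side with more gas moles — to the right.
D is a pure solid; its activity is 1 regardless of amount, so Q is unaffected — no shift from this change.
The forward reaction is endothermic. Raising T favours the endothermic direction — shift to the right.
Only the nonzero effect(s) matter; the net shift is to the right.

right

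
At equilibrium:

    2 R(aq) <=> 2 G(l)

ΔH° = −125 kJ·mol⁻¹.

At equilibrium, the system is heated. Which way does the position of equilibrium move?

left

The forward reaction is exothermic. Raising T favours the endothermic direction — shift to the left.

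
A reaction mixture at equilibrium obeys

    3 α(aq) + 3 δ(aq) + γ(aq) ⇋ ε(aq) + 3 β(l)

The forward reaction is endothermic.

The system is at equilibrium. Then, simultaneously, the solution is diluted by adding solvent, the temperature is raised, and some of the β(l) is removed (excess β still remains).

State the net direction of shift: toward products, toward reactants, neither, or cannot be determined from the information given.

Dilution lowers every aqueous concentration by the same factor. Δn_aq = 1 − 7 = -6, so the system shifts toward the side with more dissolved moles — to the left.
The forward reaction is endothermic. Raising T favours the endothermic direction — shift to the right.
β is a pure liquid; its activity is 1 regardless of amount, so Q is unaffected — no shift from this change.
The individual effects push in opposite directions; without quantitative information the net direction cannot be determined.

cannot be determined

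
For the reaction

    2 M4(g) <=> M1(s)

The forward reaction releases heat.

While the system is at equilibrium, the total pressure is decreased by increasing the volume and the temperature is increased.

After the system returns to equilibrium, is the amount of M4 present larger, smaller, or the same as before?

Gas moles: reactants 2, products 0 (Δn_gas = -2). Expansion shifts the system toward the side with more moles of gas — to the left.
The forward reaction is exothermic. Raising T favours the endothermic direction — shift to the left.
The net shift is to the left. M4 is a reactant, so its amount increases.

increases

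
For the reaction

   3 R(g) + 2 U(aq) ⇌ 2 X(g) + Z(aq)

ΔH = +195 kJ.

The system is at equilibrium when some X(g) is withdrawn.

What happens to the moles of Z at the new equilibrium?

Removing X (g), a product, drives the reaction to the right.
The net shift is to the right. Z is a product, so its amount increases.

increases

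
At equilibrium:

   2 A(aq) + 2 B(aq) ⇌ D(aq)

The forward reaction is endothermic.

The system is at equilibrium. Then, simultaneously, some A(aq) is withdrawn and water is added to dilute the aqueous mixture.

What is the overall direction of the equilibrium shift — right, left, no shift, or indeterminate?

left

Removing A (aq), a reactant, drives the reaction to the left.
Dilution lowers every aqueous concentration by the same factor. Δn_aq = 1 − 4 = -3, so the system shifts toward the side with more dissolved moles — to the left.
All effects act in the same direction — net shift to the left.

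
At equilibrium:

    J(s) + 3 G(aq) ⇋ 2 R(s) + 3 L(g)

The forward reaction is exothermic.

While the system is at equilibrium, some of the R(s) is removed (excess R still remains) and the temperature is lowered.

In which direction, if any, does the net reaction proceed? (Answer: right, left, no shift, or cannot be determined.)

R is a pure solid; its activity is 1 regardless of amount, so Q is unaffected — no shift from this change.
The forward reaction is exothermic. Lowering T favours the exothermic direction — shift to the right.
Only the nonzero effect(s) matter; the net shift is to the right.

right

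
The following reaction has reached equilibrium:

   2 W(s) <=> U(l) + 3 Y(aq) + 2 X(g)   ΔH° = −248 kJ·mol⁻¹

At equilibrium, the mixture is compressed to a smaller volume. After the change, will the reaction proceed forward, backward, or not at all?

left

Gas moles: reactants 0, products 2 (Δn_gas = +2). Compression shifts the system toward the side with fewer moles of gas — to the left.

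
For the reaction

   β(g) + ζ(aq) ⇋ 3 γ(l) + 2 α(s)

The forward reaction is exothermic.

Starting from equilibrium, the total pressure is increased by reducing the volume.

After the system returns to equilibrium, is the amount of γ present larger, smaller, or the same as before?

increases

Gas moles: reactants 1, products 0 (Δn_gas = -1). Compression shifts the system toward the side with fewer moles of gas — to the right.
The net shift is to the right. γ is a product, so its amount increases.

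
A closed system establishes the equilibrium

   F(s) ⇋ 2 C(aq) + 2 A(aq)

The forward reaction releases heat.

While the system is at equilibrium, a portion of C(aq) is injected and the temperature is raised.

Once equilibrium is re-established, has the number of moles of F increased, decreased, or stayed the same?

Adding C (aq), a product, drives the reaction to the left.
The forward reaction is exothermic. Raising T favours the endothermic direction — shift to the left.
The net shift is to the left. F is a reactant, so its amount increases.

increases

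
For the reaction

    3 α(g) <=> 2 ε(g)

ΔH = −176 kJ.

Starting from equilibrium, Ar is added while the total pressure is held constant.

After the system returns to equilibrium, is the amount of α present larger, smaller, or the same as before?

increases

Adding inert gas at constant total pressure expands the volume and lowers every reacting partial pressure. With Δn_gas = 2 − 3 = -1, Q moves away from K toward the side with fewer gas moles, so the system shifts toward the side with more gas moles — to the left.
The net shift is to the left. α is a reactant, so its amount increases.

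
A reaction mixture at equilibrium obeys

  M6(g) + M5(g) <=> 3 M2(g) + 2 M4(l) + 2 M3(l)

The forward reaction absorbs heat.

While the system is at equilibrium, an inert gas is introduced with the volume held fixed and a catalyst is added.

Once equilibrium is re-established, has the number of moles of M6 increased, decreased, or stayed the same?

At constant volume, adding an inert gas leaves every reacting species' partial pressure unchanged, so Q is unchanged — no shift from this change.
A catalyst speeds both forward and reverse rates equally; it changes neither Q nor K — no shift from this change.
No net shift occurs, so the amount of M6 is unchanged.

unchanged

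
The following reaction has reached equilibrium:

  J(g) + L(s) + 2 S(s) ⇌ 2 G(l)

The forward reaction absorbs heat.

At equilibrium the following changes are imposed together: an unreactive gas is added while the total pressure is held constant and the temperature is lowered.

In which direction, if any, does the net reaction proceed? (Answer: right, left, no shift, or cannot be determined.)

left

Adding inert gas at constant total pressure expands the volume and lowers every reacting partial pressure. With Δn_gas = 0 − 1 = -1, Q moves away from K toward the side with fewer gas moles, so the system shifts toward the side with more gas moles — to the left.
The forward reaction is endothermic. Lowering T favours the exothermic direction — shift to the left.
All effects act in the same direction — net shift to the left.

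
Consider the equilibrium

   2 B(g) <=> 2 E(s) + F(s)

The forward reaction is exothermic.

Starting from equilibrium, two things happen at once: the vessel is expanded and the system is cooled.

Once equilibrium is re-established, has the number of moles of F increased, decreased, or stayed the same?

cannot be determined

Gas moles: reactants 2, products 0 (Δn_gas = -2). Expansion shifts the system toward the side with more moles of gas — to the left.
The forward reaction is exothermic. Lowering T favours the exothermic direction — shift to the right.
The two effects oppose each other, so the net shift — and hence the change in F — cannot be determined from the given information.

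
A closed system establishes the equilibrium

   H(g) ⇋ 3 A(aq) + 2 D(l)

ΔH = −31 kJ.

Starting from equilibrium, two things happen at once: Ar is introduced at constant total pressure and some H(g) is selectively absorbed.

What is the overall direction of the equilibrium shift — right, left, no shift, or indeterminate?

left

Adding inert gas at constant total pressure expands the volume and lowers every reacting partial pressure. With Δn_gas = 0 − 1 = -1, Q moves away from K toward the side with fewer gas moles, so the system shifts toward the side with more gas moles — to the left.
Removing H (g), a reactant, drives the reaction to the left.
All effects act in the same direction — net shift to the left.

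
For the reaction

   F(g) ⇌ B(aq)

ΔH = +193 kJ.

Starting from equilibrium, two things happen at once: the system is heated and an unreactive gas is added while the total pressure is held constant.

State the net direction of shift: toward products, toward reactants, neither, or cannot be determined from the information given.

The forward reaction is endothermic. Raising T favours the endothermic direction — shift to the right.
Adding inert gas at constant total pressure expands the volume and lowers every reacting partial pressure. With Δn_gas = 0 − 1 = -1, Q moves away from K toward the side with fewer gas moles, so the system shifts toward the side with more gas moles — to the left.
The individual effects push in opposite directions; without quantitative information the net direction cannot be determined.

cannot be determined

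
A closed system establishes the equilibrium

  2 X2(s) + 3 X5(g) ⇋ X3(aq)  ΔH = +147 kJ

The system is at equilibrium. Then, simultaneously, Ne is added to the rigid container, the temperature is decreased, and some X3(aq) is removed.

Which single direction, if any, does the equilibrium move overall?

At constant volume, adding an inert gas leaves every reacting species' partial pressure unchanged, so Q is unchanged — no shift from this change.
The forward reaction is endothermic. Lowering T favours the exothermic direction — shift to the left.
Removing X3 (aq), a product, drives the reaction to the right.
The individual effects push in opposite directions; without quantitative information the net direction cannot be determined.

cannot be determined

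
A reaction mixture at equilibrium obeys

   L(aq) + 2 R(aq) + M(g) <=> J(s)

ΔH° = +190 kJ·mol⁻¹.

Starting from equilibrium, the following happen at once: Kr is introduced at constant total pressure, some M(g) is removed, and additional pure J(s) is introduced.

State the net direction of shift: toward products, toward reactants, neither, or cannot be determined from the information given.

Adding inert gas at constant total pressure expands the volume and lowers every reacting partial pressure. With Δn_gas = 0 − 1 = -1, Q moves away from K toward the side with fewer gas moles, so the system shifts toward the side with more gas moles — to the left.
Removing M (g), a reactant, drives the reaction to the left.
J is a pure solid; its activity is 1 regardless of amount, so Q is unaffected — no shift from this change.
Only the nonzero effect(s) matter; the net shift is to the left.

left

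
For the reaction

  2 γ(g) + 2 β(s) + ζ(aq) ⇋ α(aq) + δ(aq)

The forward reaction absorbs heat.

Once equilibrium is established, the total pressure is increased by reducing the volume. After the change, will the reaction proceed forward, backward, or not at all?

right

Gas moles: reactants 2, products 0 (Δn_gas = -2). Compression shifts the system toward the side with fewer moles of gas — to the right.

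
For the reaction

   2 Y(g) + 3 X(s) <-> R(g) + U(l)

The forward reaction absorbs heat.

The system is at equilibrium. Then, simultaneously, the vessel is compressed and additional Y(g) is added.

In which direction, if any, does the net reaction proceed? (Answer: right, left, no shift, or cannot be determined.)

right

Gas moles: reactants 2, products 1 (Δn_gas = -1). Compression shifts the system toward the side with fewer moles of gas — to the right.
Adding Y (g), a reactant, drives the reaction to the right.
All effects act in the same direction — net shift to the right.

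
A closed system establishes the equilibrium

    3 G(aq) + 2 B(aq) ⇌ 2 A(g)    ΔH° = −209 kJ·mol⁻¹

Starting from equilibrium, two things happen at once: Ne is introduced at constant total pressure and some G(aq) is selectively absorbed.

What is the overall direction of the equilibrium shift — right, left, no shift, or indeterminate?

Adding inert gas at constant total pressure expands the volume and lowers every reacting partial pressure. With Δn_gas = 2 − 0 = +2, Q moves away from K toward the side with fewer gas moles, so the system shifts toward the side with more gas moles — to the right.
Removing G (aq), a reactant, drives the reaction to the left.
The individual effects push in opposite directions; without quantitative information the net direction cannot be determined.

cannot be determined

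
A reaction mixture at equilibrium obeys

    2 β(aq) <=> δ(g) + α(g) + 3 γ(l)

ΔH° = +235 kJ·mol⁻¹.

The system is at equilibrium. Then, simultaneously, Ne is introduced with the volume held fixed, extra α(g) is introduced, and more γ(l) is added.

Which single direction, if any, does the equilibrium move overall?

At constant volume, adding an inert gas leaves every reacting species' partial pressure unchanged, so Q is unchanged — no shift from this change.
Adding α (g), a product, drives the reaction to the left.
γ is a pure liquid; its activity is 1 regardless of amount, so Q is unaffected — no shift from this change.
Only the nonzero effect(s) matter; the net shift is to the left.

left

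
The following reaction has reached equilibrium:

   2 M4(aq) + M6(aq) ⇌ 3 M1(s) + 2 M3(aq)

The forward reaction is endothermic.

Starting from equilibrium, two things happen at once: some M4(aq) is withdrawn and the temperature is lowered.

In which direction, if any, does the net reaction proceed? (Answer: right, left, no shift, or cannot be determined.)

Removing M4 (aq), a reactant, drives the reaction to the left.
The forward reaction is endothermic. Lowering T favours the exothermic direction — shift to the left.
All effects act in the same direction — net shift to the left.

left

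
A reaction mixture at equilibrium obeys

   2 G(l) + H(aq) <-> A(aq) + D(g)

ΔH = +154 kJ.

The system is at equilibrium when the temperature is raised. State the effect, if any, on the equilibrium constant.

increases

K depends on temperature via the van 't Hoff relation. The forward reaction is endothermic, so raising T increases K.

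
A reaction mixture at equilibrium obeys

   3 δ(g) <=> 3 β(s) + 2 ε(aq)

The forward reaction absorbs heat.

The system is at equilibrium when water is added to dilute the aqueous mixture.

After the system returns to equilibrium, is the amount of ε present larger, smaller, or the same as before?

Dilution lowers every aqueous concentration by the same factor. Δn_aq = 2 − 0 = +2, so the system shifts toward the side with more dissolved moles — to the right.
The net shift is to the right. ε is a product, so its amount increases.

increases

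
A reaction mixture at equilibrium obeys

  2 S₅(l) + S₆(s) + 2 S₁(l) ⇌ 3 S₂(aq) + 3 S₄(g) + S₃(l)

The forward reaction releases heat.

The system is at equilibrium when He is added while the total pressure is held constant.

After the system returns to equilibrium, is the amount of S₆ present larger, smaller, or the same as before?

decreases

Adding inert gas at constant total pressure expands the volume and lowers every reacting partial pressure. With Δn_gas = 3 − 0 = +3, Q moves away from K toward the side with fewer gas moles, so the system shifts toward the side with more gas moles — to the right.
The net shift is to the right. S₆ is a reactant, so its amount decreases.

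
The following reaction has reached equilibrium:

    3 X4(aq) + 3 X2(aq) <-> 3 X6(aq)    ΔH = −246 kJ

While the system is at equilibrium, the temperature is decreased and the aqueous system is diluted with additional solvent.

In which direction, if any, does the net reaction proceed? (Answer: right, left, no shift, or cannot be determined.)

cannot be determined

The forward reaction is exothermic. Lowering T favours the exothermic direction — shift to the right.
Dilution lowers every aqueous concentration by the same factor. Δn_aq = 3 − 6 = -3, so the system shifts toward the side with more dissolved moles — to the left.
The individual effects push in opposite directions; without quantitative information the net direction cannot be determined.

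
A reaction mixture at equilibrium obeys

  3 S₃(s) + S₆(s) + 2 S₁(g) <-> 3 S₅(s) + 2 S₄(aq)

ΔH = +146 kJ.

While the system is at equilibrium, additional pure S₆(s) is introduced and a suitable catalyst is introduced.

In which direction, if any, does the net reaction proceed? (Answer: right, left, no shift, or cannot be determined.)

S₆ is a pure solid; its activity is 1 regardless of amount, so Q is unaffected — no shift from this change.
A catalyst speeds both forward and reverse rates equally; it changes neither Q nor K — no shift from this change.
None of the changes alters Q relative to K, so there is no net shift.

no shift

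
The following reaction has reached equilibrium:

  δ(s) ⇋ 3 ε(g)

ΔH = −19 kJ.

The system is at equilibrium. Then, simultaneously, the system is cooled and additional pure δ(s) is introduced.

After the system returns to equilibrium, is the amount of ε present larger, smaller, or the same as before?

increases

The forward reaction is exothermic. Lowering T favours the exothermic direction — shift to the right.
δ is a pure solid; its activity is 1 regardless of amount, so Q is unaffected — no shift from this change.
The net shift is to the right. ε is a product, so its amount increases.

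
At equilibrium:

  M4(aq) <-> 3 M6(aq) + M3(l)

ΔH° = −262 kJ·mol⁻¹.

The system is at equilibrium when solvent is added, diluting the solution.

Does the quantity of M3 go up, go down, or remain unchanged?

increases

Dilution lowers every aqueous concentration by the same factor. Δn_aq = 3 − 1 = +2, so the system shifts toward the side with more dissolved moles — to the right.
The net shift is to the right. M3 is a product, so its amount increases.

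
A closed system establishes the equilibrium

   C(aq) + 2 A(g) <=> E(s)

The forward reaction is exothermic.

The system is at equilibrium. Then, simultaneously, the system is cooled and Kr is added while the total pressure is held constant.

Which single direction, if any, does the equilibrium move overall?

cannot be determined

The forward reaction is exothermic. Lowering T favours the exothermic direction — shift to the right.
Adding inert gas at constant total pressure expands the volume and lowers every reacting partial pressure. With Δn_gas = 0 − 2 = -2, Q moves away from K toward the side with fewer gas moles, so the system shifts toward the side with more gas moles — to the left.
The individual effects push in opposite directions; without quantitative information the net direction cannot be determined.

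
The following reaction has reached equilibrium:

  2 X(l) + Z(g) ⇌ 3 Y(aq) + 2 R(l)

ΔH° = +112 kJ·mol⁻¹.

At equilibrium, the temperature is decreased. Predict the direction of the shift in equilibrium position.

The forward reaction is endothermic. Lowering T favours the exothermic direction — shift to the left.

left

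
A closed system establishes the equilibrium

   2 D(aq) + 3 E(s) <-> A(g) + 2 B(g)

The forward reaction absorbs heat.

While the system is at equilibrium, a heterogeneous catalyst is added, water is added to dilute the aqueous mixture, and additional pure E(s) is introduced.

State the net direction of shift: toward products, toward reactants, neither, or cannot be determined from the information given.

left

A catalyst speeds both forward and reverse rates equally; it changes neither Q nor K — no shift from this change.
Dilution lowers every aqueous concentration by the same factor. Δn_aq = 0 − 2 = -2, so the system shifts toward the side with more dissolved moles — to the left.
E is a pure solid; its activity is 1 regardless of amount, so Q is unaffected — no shift from this change.
Only the nonzero effect(s) matter; the net shift is to the left.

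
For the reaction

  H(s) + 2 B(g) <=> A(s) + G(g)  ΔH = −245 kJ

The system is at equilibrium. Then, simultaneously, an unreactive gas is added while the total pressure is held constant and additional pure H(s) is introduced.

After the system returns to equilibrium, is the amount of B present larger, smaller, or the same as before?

increases

Adding inert gas at constant total pressure expands the volume and lowers every reacting partial pressure. With Δn_gas = 1 − 2 = -1, Q moves away from K toward the side with fewer gas moles, so the system shifts toward the side with more gas moles — to the left.
H is a pure solid; its activity is 1 regardless of amount, so Q is unaffected — no shift from this change.
The net shift is to the left. B is a reactant, so its amount increases.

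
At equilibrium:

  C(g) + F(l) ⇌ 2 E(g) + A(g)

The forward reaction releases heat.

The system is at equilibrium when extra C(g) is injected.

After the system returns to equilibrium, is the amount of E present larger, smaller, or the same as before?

increases

Adding C (g), a reactant, drives the reaction to the right.
The net shift is to the right. E is a product, so its amount increases.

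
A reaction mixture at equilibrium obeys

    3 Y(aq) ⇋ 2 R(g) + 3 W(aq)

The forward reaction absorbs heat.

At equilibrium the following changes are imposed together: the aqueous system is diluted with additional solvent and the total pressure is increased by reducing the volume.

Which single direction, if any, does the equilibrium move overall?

Dilution scales every aqueous concentration by the same factor. Δn_aq = 3 − 3 = 0, so Q is unchanged — no shift.
Gas moles: reactants 0, products 2 (Δn_gas = +2). Compression shifts the system toward the side with fewer moles of gas — to the left.
Only the nonzero effect(s) matter; the net shift is to the left.

left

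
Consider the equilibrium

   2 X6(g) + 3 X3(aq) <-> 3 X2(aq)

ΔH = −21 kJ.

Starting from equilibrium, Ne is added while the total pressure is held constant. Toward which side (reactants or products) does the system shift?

left

Adding inert gas at constant total pressure expands the volume and lowers every reacting partial pressure. With Δn_gas = 0 − 2 = -2, Q moves away from K toward the side with fewer gas moles, so the system shifts toward the side with more gas moles — to the left.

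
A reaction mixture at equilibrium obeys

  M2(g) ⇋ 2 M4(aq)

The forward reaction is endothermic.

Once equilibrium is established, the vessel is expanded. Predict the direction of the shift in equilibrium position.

Gas moles: reactants 1, products 0 (Δn_gas = -1). Expansion shifts the system toward the side with more moles of gas — to the left.

left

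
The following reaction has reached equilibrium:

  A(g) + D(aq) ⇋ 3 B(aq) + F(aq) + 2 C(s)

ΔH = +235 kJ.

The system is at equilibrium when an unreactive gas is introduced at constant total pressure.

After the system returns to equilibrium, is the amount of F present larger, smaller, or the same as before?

decreases

Adding inert gas at constant total pressure expands the volume and lowers every reacting partial pressure. With Δn_gas = 0 − 1 = -1, Q moves away from K toward the side with fewer gas moles, so the system shifts toward the side with more gas moles — to the left.
The net shift is to the left. F is a product, so its amount decreases.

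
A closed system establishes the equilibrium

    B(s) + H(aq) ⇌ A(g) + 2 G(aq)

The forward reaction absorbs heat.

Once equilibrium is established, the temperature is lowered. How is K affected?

K depends on temperature via the van 't Hoff relation. The forward reaction is endothermic, so lowering T decreases K.

decreases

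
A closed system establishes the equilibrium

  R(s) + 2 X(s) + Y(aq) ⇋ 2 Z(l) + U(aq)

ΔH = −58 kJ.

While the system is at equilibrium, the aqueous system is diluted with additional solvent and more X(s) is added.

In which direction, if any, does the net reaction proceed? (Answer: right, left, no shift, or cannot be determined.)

no shift

Dilution scales every aqueous concentration by the same factor. Δn_aq = 1 − 1 = 0, so Q is unchanged — no shift.
X is a pure solid; its activity is 1 regardless of amount, so Q is unaffected — no shift from this change.
None of the changes alters Q relative to K, so there is no net shift.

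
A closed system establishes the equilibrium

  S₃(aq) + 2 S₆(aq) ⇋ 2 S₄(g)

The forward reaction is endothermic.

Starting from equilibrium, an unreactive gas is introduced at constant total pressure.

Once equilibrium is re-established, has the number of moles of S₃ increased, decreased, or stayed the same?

Adding inert gas at constant total pressure expands the volume and lowers every reacting partial pressure. With Δn_gas = 2 − 0 = +2, Q moves away from K toward the side with fewer gas moles, so the system shifts toward the side with more gas moles — to the right.
The net shift is to the right. S₃ is a reactant, so its amount decreases.

decreases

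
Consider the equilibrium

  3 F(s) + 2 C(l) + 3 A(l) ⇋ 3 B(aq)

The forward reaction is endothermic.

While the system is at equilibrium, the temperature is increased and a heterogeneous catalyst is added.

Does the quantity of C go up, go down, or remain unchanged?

decreases

The forward reaction is endothermic. Raising T favours the endothermic direction — shift to the right.
A catalyst speeds both forward and reverse rates equally; it changes neither Q nor K — no shift from this change.
The net shift is to the right. C is a reactant, so its amount decreases.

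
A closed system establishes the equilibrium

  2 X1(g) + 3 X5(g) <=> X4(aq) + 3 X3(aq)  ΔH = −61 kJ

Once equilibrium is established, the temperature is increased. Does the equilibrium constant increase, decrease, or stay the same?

K depends on temperature via the van 't Hoff relation. The forward reaction is exothermic, so raising T decreases K.

decreases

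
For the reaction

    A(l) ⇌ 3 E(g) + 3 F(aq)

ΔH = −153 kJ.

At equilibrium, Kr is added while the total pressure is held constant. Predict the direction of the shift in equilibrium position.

Adding inert gas at constant total pressure expands the volume and lowers every reacting partial pressure. With Δn_gas = 3 − 0 = +3, Q moves away from K toward the side with fewer gas moles, so the system shifts toward the side with more gas moles — to the right.

right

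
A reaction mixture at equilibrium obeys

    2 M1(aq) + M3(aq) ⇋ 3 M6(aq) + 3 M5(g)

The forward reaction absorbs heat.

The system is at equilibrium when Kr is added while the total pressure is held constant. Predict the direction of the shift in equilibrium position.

right

Adding inert gas at constant total pressure expands the volume and lowers every reacting partial pressure. With Δn_gas = 3 − 0 = +3, Q moves away from K toward the side with fewer gas moles, so the system shifts toward the side with more gas moles — to the right.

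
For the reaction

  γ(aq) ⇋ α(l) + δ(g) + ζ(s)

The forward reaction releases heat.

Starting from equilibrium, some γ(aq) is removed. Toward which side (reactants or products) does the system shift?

Removing γ (aq), a reactant, drives the reaction to the left.

left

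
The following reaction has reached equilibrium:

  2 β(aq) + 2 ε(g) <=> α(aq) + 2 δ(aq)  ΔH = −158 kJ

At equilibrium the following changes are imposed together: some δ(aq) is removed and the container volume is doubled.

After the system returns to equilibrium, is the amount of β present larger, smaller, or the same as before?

cannot be determined

Removing δ (aq), a product, drives the reaction to the right.
Gas moles: reactants 2, products 0 (Δn_gas = -2). Expansion shifts the system toward the side with more moles of gas — to the left.
The two effects oppose each other, so the net shift — and hence the change in β — cannot be determined from the given information.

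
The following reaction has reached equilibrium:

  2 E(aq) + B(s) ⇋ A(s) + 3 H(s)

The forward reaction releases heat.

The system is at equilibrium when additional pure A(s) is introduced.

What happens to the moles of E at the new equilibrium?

A is a pure solid; its activity is 1 regardless of amount, so Q is unaffected — no shift from this change.
No net shift occurs, so the amount of E is unchanged.

unchanged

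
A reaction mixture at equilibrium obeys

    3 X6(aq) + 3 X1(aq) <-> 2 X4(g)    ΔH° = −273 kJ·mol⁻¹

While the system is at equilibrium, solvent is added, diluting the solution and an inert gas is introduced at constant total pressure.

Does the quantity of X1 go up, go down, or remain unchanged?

Dilution lowers every aqueous concentration by the same factor. Δn_aq = 0 − 6 = -6, so the system shifts toward the side with more dissolved moles — to the left.
Adding inert gas at constant total pressure expands the volume and lowers every reacting partial pressure. With Δn_gas = 2 − 0 = +2, Q moves away from K toward the side with fewer gas moles, so the system shifts toward the side with more gas moles — to the right.
The two effects oppose each other, so the net shift — and hence the change in X1 — cannot be determined from the given information.

cannot be determined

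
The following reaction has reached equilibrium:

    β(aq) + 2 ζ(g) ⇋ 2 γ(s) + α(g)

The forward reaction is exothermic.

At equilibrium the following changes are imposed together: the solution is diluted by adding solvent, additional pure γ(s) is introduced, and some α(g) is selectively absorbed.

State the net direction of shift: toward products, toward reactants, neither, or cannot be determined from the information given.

Dilution lowers every aqueous concentration by the same factor. Δn_aq = 0 − 1 = -1, so the system shifts toward the side with more dissolved moles — to the left.
γ is a pure solid; its activity is 1 regardless of amount, so Q is unaffected — no shift from this change.
Removing α (g), a product, drives the reaction to the right.
The individual effects push in opposite directions; without quantitative information the net direction cannot be determined.

cannot be determined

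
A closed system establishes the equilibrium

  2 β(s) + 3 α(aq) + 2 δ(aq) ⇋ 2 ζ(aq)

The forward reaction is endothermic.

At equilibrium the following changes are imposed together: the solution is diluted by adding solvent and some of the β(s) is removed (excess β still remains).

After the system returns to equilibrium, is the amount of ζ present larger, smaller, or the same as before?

Dilution lowers every aqueous concentration by the same factor. Δn_aq = 2 − 5 = -3, so the system shifts toward the side with more dissolved moles — to the left.
β is a pure solid; its activity is 1 regardless of amount, so Q is unaffected — no shift from this change.
The net shift is to the left. ζ is a product, so its amount decreases.

decreases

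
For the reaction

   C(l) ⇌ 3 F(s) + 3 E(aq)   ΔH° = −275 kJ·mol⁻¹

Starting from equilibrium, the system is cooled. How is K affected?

K depends on temperature via the van 't Hoff relation. The forward reaction is exothermic, so lowering T increases K.

increases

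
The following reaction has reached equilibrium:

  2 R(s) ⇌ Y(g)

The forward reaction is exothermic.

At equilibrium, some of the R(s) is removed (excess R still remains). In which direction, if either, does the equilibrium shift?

R is a pure solid; its activity is 1 regardless of amount, so Q is unaffected — no shift from this change.

no shift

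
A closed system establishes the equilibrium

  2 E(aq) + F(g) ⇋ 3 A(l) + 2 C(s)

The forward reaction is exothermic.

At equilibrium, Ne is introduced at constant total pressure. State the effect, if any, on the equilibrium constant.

unchanged

The equilibrium constant depends only on temperature. This perturbation may move the position of equilibrium, but since T is unchanged, K itself is unchanged.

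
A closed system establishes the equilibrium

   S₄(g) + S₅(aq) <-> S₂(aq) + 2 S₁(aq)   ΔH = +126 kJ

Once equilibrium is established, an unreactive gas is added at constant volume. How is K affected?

unchanged

The equilibrium constant depends only on temperature. This perturbation changes neither the position of equilibrium nor K.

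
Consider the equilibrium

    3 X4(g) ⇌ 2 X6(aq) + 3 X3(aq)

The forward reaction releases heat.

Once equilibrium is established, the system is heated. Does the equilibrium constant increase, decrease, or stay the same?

decreases

K depends on temperature via the van 't Hoff relation. The forward reaction is exothermic, so raising T decreases K.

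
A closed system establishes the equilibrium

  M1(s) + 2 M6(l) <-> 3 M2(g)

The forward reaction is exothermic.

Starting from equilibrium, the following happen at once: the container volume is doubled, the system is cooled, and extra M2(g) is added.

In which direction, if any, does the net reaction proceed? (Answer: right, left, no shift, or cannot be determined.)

cannot be determined

Gas moles: reactants 0, products 3 (Δn_gas = +3). Expansion shifts the system toward the side with more moles of gas — to the right.
The forward reaction is exothermic. Lowering T favours the exothermic direction — shift to the right.
Adding M2 (g), a product, drives the reaction to the left.
The individual effects push in opposite directions; without quantitative information the net direction cannot be determined.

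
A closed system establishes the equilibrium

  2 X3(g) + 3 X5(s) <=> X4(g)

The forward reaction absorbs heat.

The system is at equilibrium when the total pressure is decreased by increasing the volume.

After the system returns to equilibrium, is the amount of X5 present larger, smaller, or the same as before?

increases

Gas moles: reactants 2, products 1 (Δn_gas = -1). Expansion shifts the system toward the side with more moles of gas — to the left.
The net shift is to the left. X5 is a reactant, so its amount increases.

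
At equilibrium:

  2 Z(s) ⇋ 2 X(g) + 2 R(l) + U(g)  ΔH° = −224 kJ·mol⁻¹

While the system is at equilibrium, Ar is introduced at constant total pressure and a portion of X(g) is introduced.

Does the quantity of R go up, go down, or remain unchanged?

cannot be determined

Adding inert gas at constant total pressure expands the volume and lowers every reacting partial pressure. With Δn_gas = 3 − 0 = +3, Q moves away from K toward the side with fewer gas moles, so the system shifts toward the side with more gas moles — to the right.
Adding X (g), a product, drives the reaction to the left.
The two effects oppose each other, so the net shift — and hence the change in R — cannot be determined from the given information.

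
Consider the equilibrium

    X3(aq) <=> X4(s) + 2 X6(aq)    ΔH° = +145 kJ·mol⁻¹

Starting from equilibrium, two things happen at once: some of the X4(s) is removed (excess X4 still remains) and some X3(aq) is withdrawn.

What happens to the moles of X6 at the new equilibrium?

X4 is a pure solid; its activity is 1 regardless of amount, so Q is unaffected — no shift from this change.
Removing X3 (aq), a reactant, drives the reaction to the left.
The net shift is to the left. X6 is a product, so its amount decreases.

decreases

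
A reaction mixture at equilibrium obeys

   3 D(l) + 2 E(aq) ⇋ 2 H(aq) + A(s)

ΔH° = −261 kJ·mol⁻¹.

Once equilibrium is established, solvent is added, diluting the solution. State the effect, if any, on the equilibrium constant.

The equilibrium constant depends only on temperature. This perturbation changes neither the position of equilibrium nor K.

unchanged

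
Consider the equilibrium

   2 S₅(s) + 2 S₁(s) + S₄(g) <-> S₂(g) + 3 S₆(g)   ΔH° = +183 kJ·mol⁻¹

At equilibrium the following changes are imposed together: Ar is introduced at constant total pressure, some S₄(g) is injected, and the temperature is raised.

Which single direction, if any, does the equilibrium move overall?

Adding inert gas at constant total pressure expands the volume and lowers every reacting partial pressure. With Δn_gas = 4 − 1 = +3, Q moves away from K toward the side with fewer gas moles, so the system shifts toward the side with more gas moles — to the right.
Adding S₄ (g), a reactant, drives the reaction to the right.
The forward reaction is endothermic. Raising T favours the endothermic direction — shift to the right.
All effects act in the same direction — net shift to the right.

right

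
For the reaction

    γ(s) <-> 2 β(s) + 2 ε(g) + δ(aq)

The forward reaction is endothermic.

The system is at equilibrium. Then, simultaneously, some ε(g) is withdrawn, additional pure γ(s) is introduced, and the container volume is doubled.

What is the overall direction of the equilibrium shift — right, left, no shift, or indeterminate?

Removing ε (g), a product, drives the reaction to the right.
γ is a pure solid; its activity is 1 regardless of amount, so Q is unaffected — no shift from this change.
Gas moles: reactants 0, products 2 (Δn_gas = +2). Expansion shifts the system toward the side with more moles of gas — to the right.
Only the nonzero effect(s) matter; the net shift is to the right.

right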